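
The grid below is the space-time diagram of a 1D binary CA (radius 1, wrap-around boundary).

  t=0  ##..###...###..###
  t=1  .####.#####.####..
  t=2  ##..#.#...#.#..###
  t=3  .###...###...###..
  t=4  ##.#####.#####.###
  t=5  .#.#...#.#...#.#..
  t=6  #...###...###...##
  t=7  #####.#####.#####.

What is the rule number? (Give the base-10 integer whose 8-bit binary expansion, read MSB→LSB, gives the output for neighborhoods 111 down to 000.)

91

  [7] ### => .  t=0,i=0
  [6] ##. => #  t=0,i=1
  [5] #.# => .  t=1,i=5
  [4] #.. => #  t=0,i=2
  [3] .## => #  t=0,i=4
  [2] .#. => .  t=2,i=4
  [1] ..# => #  t=0,i=3
  [0] ... => #  t=0,i=8
  bits 01011011 = 91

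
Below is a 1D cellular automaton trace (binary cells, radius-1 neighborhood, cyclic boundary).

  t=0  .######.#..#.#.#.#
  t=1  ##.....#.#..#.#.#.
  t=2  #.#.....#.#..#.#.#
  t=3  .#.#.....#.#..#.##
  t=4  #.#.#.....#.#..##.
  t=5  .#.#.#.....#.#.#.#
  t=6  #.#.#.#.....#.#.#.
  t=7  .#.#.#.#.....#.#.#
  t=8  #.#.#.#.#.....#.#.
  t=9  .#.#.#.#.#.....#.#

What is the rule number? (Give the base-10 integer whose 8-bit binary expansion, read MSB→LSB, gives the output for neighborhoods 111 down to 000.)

56

  ### -> .   bit 7 = 0  t=0,i=2
  ##. -> .   bit 6 = 0  t=0,i=6
  #.# -> #   bit 5 = 1  t=0,i=0
  #.. -> #   bit 4 = 1  t=0,i=9
  .## -> #   bit 3 = 1  t=0,i=1
  .#. -> .   bit 2 = 0  t=0,i=8
  ..# -> .   bit 1 = 0  t=0,i=10
  ... -> .   bit 0 = 0  t=1,i=3
  bits 00111000 = 56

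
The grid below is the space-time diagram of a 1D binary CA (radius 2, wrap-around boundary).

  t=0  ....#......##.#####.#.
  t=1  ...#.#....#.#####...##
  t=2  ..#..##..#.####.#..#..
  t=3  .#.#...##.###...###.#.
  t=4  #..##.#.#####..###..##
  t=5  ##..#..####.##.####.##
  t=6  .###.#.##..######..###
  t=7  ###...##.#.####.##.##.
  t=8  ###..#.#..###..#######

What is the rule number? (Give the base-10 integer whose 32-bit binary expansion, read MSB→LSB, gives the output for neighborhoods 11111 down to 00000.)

2597645196

  ##### -> #   bit 31 = 1  t=0,i=16
  ####. -> .   bit 30 = 0  t=0,i=17
  ###.# -> .   bit 29 = 0  t=0,i=18
  ###.. -> #   bit 28 = 1  t=1,i=16
  ##.## -> #   bit 27 = 1  t=0,i=13
  ##.#. -> .   bit 26 = 0  t=0,i=19
  ##..# -> #   bit 25 = 1  t=2,i=7
  ##... -> .   bit 24 = 0  t=1,i=0
  #.### -> #   bit 23 = 1  t=0,i=14
  #.##. -> #   bit 22 = 1  t=5,i=12
  #.#.# -> .   bit 21 = 0  t=4,i=6
  #.#.. -> #   bit 20 = 1  t=0,i=20
  #..## -> .   bit 19 = 0  t=2,i=4
  #..#. -> #   bit 18 = 1  t=2,i=8
  #...# -> .   bit 17 = 0  t=1,i=1
  #.... -> .   bit 16 = 0  t=0,i=0
  .#### -> #   bit 15 = 1  t=0,i=15
  .###. -> #   bit 14 = 1  t=3,i=11
  .##.# -> #   bit 13 = 1  t=0,i=12
  .##.. -> .   bit 12 = 0  t=1,i=21
  .#.## -> #   bit 11 = 1  t=1,i=11
  .#.#. -> .   bit 10 = 0  t=1,i=4
  .#..# -> #   bit 9 = 1  t=2,i=3
  .#... -> #   bit 8 = 1  t=0,i=5
  ..### -> #   bit 7 = 1  t=3,i=16
  ..##. -> .   bit 6 = 0  t=0,i=11
  ..#.# -> .   bit 5 = 0  t=1,i=3
  ..#.. -> .   bit 4 = 0  t=0,i=4
  ...## -> #   bit 3 = 1  t=0,i=10
  ...#. -> #   bit 2 = 1  t=0,i=3
  ....# -> .   bit 1 = 0  t=0,i=2
  ..... -> .   bit 0 = 0  t=0,i=1
  bits 10011010110101001110101110001100 = 2597645196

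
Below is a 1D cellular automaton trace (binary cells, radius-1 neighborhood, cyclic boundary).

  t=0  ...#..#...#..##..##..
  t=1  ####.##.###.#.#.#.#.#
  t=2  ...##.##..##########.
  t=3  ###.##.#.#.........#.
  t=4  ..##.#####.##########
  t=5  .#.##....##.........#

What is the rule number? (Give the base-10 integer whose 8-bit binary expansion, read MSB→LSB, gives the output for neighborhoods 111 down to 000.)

  [7] ### => .  t=1,i=0
  [6] ##. => #  t=0,i=14
  [5] #.# => #  t=1,i=4
  [4] #.. => .  t=0,i=4
  [3] .## => .  t=0,i=13
  [2] .#. => #  t=0,i=3
  [1] ..# => #  t=0,i=2
  [0] ... => #  t=0,i=0
  bits 01100111 = 103

103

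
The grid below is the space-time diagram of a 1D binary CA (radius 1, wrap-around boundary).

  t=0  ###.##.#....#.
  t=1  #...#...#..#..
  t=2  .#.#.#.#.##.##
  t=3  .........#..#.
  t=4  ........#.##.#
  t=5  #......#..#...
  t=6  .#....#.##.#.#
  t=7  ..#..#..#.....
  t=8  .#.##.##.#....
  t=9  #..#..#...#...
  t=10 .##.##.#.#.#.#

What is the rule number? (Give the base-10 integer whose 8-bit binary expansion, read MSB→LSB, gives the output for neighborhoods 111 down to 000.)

26

  [7] ### => .  t=0,i=1
  [6] ##. => .  t=0,i=2
  [5] #.# => .  t=0,i=3
  [4] #.. => #  t=0,i=8
  [3] .## => #  t=0,i=0
  [2] .#. => .  t=0,i=7
  [1] ..# => #  t=0,i=11
  [0] ... => .  t=0,i=9
  bits 00011010 = 26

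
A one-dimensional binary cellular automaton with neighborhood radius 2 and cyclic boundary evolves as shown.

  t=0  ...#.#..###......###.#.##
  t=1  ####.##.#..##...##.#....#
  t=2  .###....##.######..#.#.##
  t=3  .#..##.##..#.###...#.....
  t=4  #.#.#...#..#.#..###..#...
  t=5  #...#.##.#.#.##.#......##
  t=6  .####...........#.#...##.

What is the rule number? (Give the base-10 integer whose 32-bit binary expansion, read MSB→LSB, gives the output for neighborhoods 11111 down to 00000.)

3784512236

  nb #####: next=#  (t=1,i=1, bit31=1)
  nb ####.: next=#  (t=1,i=2, bit30=1)
  nb ###.#: next=#  (t=0,i=19, bit29=1)
  nb ###..: next=.  (t=0,i=10, bit28=0)
  nb ##.##: next=.  (t=1,i=4, bit27=0)
  nb ##.#.: next=.  (t=0,i=20, bit26=0)
  nb ##..#: next=.  (t=2,i=17, bit25=0)
  nb ##...: next=#  (t=0,i=0, bit24=1)
  nb #.###: next=#  (t=2,i=1, bit23=1)
  nb #.##.: next=.  (t=0,i=23, bit22=0)
  nb #.#.#: next=.  (t=0,i=21, bit21=0)
  nb #.#..: next=#  (t=0,i=5, bit20=1)
  nb #..##: next=.  (t=0,i=7, bit19=0)
  nb #..#.: next=.  (t=2,i=18, bit18=0)
  nb #...#: next=#  (t=0,i=1, bit17=1)
  nb #....: next=#  (t=0,i=12, bit16=1)
  nb .####: next=.  (t=1,i=0, bit15=0)
  nb .###.: next=.  (t=0,i=9, bit14=0)
  nb .##.#: next=.  (t=1,i=6, bit13=0)
  nb .##..: next=#  (t=0,i=24, bit12=1)
  nb .#.##: next=.  (t=0,i=22, bit11=0)
  nb .#.#.: next=.  (t=0,i=4, bit10=0)
  nb .#..#: next=#  (t=0,i=6, bit9=1)
  nb .#...: next=.  (t=1,i=20, bit8=0)
  nb ..###: next=#  (t=0,i=8, bit7=1)
  nb ..##.: next=#  (t=1,i=11, bit6=1)
  nb ..#.#: next=#  (t=0,i=3, bit5=1)
  nb ..#..: next=.  (t=3,i=1, bit4=0)
  nb ...##: next=#  (t=0,i=16, bit3=1)
  nb ...#.: next=#  (t=0,i=2, bit2=1)
  nb ....#: next=.  (t=0,i=15, bit1=0)
  nb .....: next=.  (t=0,i=13, bit0=0)
  bits 11100001100100110001001011101100 = 3784512236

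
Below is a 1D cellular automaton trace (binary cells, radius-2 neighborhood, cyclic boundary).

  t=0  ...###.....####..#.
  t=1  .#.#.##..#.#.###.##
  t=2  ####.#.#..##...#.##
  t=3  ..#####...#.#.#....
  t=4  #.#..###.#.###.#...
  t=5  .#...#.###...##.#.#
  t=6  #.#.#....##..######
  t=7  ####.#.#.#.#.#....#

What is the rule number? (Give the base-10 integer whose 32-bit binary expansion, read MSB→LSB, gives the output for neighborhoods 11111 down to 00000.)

  #####|.  b31=0 t=2,i=0
  ####.|#  b30=1 t=0,i=13
  ###.#|#  b29=1 t=1,i=15
  ###..|#  b28=1 t=0,i=5
  ##.##|.  b27=0 t=1,i=16
  ##.#.|#  b26=1 t=1,i=0
  ##..#|#  b25=1 t=0,i=15
  ##...|#  b24=1 t=0,i=6
  #.###|.  b23=0 t=1,i=13
  #.##.|#  b22=1 t=1,i=5
  #.#.#|#  b21=1 t=1,i=1
  #.#..|.  b20=0 t=2,i=7
  #..##|.  b19=0 t=2,i=9
  #..#.|.  b18=0 t=0,i=16
  #...#|.  b17=0 t=2,i=13
  #....|.  b16=0 t=0,i=0
  .####|.  b15=0 t=0,i=12
  .###.|.  b14=0 t=0,i=4
  .##.#|#  b13=1 t=1,i=18
  .##..|.  b12=0 t=1,i=6
  .#.##|.  b11=0 t=1,i=4
  .#.#.|#  b10=1 t=1,i=2
  .#..#|.  b9=0 t=2,i=8
  .#...|#  b8=1 t=0,i=18
  ..###|#  b7=1 t=0,i=3
  ..##.|#  b6=1 t=2,i=10
  ..#.#|.  b5=0 t=1,i=9
  ..#..|#  b4=1 t=0,i=17
  ...##|.  b3=0 t=0,i=2
  ...#.|#  b2=1 t=2,i=14
  ....#|#  b1=1 t=0,i=1
  .....|.  b0=0 t=0,i=8
  bits 01110111011000000010010111010110 = 2002789846

2002789846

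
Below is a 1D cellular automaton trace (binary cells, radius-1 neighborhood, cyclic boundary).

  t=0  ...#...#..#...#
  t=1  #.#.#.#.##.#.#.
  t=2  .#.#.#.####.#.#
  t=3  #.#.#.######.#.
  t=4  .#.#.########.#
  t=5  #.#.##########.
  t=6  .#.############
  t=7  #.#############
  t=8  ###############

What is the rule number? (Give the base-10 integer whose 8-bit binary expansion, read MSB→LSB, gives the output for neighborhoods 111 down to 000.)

250

  [7] ### => #  t=2,i=8
  [6] ##. => #  t=1,i=9
  [5] #.# => #  t=1,i=1
  [4] #.. => #  t=0,i=0
  [3] .## => #  t=1,i=8
  [2] .#. => .  t=0,i=3
  [1] ..# => #  t=0,i=2
  [0] ... => .  t=0,i=1
  bits 11111010 = 250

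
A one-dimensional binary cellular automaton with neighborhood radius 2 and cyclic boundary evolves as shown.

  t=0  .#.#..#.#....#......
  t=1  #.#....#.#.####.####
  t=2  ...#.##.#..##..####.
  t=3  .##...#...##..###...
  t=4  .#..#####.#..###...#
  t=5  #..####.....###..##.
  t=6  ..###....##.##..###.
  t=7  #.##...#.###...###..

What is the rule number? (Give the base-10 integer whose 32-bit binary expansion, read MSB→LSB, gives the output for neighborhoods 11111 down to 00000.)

2290804183

  #####|#  b31=1 t=1,i=18
  ####.|.  b30=0 t=1,i=13
  ###.#|.  b29=0 t=1,i=0
  ###..|.  b28=0 t=2,i=18
  ##.##|#  b27=1 t=1,i=15
  ##.#.|.  b26=0 t=1,i=1
  ##..#|.  b25=0 t=2,i=13
  ##...|.  b24=0 t=2,i=19
  #.###|#  b23=1 t=1,i=11
  #.##.|.  b22=0 t=2,i=5
  #.#.#|.  b21=0 t=1,i=9
  #.#..|.  b20=0 t=0,i=3
  #..##|#  b19=1 t=2,i=10
  #..#.|.  b18=0 t=0,i=5
  #...#|#  b17=1 t=3,i=4
  #....|.  b16=0 t=0,i=10
  .####|#  b15=1 t=1,i=12
  .###.|#  b14=1 t=3,i=15
  .##.#|#  b13=1 t=2,i=6
  .##..|.  b12=0 t=2,i=12
  .#.##|.  b11=0 t=1,i=10
  .#.#.|#  b10=1 t=0,i=2
  .#..#|.  b9=0 t=0,i=4
  .#...|#  b8=1 t=0,i=9
  ..###|#  b7=1 t=2,i=15
  ..##.|#  b6=1 t=2,i=11
  ..#.#|.  b5=0 t=0,i=1
  ..#..|#  b4=1 t=0,i=13
  ...##|.  b3=0 t=3,i=0
  ...#.|#  b2=1 t=0,i=0
  ....#|#  b1=1 t=0,i=11
  .....|#  b0=1 t=0,i=16
  bits 10001000100010101110010111010111 = 2290804183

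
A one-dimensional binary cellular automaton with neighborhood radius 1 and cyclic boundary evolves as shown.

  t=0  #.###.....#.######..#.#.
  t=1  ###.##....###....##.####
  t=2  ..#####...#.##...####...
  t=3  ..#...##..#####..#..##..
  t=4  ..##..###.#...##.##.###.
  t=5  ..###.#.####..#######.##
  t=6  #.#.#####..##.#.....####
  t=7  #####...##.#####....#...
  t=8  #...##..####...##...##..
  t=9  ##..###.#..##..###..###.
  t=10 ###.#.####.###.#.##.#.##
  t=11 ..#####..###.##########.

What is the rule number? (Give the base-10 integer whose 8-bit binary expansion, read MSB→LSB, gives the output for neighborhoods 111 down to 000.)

  ### -> .   bit 7 = 0  t=0,i=3
  ##. -> #   bit 6 = 1  t=0,i=4
  #.# -> #   bit 5 = 1  t=0,i=1
  #.. -> #   bit 4 = 1  t=0,i=5
  .## -> #   bit 3 = 1  t=0,i=2
  .#. -> #   bit 2 = 1  t=0,i=0
  ..# -> .   bit 1 = 0  t=0,i=9
  ... -> .   bit 0 = 0  t=0,i=6
  bits 01111100 = 124

124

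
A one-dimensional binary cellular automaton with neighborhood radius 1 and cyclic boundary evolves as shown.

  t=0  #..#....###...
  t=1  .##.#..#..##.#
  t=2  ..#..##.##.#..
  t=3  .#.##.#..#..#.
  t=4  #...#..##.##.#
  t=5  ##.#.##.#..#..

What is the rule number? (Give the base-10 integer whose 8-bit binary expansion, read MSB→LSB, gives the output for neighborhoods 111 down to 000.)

  ###|.  b7=0 t=0,i=9
  ##.|#  b6=1 t=0,i=10
  #.#|.  b5=0 t=1,i=0
  #..|#  b4=1 t=0,i=1
  .##|.  b3=0 t=0,i=8
  .#.|.  b2=0 t=0,i=0
  ..#|#  b1=1 t=0,i=2
  ...|.  b0=0 t=0,i=5
  bits 01010010 = 82

82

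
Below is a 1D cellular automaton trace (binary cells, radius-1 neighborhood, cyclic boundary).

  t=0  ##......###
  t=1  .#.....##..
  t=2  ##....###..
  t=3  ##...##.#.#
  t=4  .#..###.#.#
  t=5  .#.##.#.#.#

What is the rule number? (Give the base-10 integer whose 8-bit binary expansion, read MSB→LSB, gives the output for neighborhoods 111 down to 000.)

78

  nb ###: next=.  (t=0,i=0, bit7=0)
  nb ##.: next=#  (t=0,i=1, bit6=1)
  nb #.#: next=.  (t=3,i=7, bit5=0)
  nb #..: next=.  (t=0,i=2, bit4=0)
  nb .##: next=#  (t=0,i=8, bit3=1)
  nb .#.: next=#  (t=1,i=1, bit2=1)
  nb ..#: next=#  (t=0,i=7, bit1=1)
  nb ...: next=.  (t=0,i=3, bit0=0)
  bits 01001110 = 78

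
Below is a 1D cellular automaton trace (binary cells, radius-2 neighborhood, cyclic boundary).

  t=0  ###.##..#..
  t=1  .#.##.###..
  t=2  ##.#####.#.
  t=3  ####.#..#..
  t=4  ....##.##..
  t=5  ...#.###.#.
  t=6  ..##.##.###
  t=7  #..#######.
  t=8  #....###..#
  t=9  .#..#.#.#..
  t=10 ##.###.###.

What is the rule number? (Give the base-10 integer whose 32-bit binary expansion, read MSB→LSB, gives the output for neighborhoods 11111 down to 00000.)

2413061436

  #####|#  b31=1 t=2,i=5
  ####.|.  b30=0 t=2,i=6
  ###.#|.  b29=0 t=0,i=2
  ###..|.  b28=0 t=1,i=8
  ##.##|#  b27=1 t=0,i=3
  ##.#.|#  b26=1 t=2,i=8
  ##..#|#  b25=1 t=0,i=6
  ##...|#  b24=1 t=1,i=9
  #.###|#  b23=1 t=1,i=6
  #.##.|#  b22=1 t=0,i=4
  #.#.#|.  b21=0 t=2,i=9
  #.#..|#  b20=1 t=3,i=5
  #..##|.  b19=0 t=0,i=10
  #..#.|#  b18=1 t=0,i=7
  #...#|.  b17=0 t=1,i=10
  #....|.  b16=0 t=4,i=10
  .####|.  b15=0 t=2,i=4
  .###.|#  b14=1 t=0,i=1
  .##.#|#  b13=1 t=1,i=4
  .##..|.  b12=0 t=0,i=5
  .#.##|.  b11=0 t=1,i=2
  .#.#.|#  b10=1 t=9,i=5
  .#..#|.  b9=0 t=0,i=9
  .#...|#  b8=1 t=5,i=10
  ..###|.  b7=0 t=0,i=0
  ..##.|.  b6=0 t=4,i=4
  ..#.#|#  b5=1 t=1,i=1
  ..#..|#  b4=1 t=0,i=8
  ...##|#  b3=1 t=4,i=3
  ...#.|#  b2=1 t=1,i=0
  ....#|.  b1=0 t=4,i=2
  .....|.  b0=0 t=4,i=0
  bits 10001111110101000110010100111100 = 2413061436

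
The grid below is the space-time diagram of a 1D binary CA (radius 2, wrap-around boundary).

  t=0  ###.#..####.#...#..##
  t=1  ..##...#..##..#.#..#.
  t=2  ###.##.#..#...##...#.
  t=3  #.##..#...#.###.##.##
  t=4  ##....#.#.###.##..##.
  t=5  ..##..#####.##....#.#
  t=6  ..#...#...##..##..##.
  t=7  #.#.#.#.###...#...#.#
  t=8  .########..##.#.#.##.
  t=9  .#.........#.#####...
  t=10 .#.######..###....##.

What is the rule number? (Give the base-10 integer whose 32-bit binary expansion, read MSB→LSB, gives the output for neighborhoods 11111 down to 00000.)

765660409

  #####|.  b31=0 t=0,i=0
  ####.|.  b30=0 t=0,i=1
  ###.#|#  b29=1 t=0,i=2
  ###..|.  b28=0 t=7,i=10
  ##.##|#  b27=1 t=2,i=3
  ##.#.|#  b26=1 t=0,i=3
  ##..#|.  b25=0 t=1,i=12
  ##...|#  b24=1 t=1,i=4
  #.###|#  b23=1 t=2,i=0
  #.##.|.  b22=0 t=2,i=4
  #.#.#|#  b21=1 t=4,i=8
  #.#..|.  b20=0 t=0,i=4
  #..##|.  b19=0 t=0,i=6
  #..#.|.  b18=0 t=1,i=13
  #...#|#  b17=1 t=0,i=14
  #....|#  b16=1 t=4,i=3
  .####|.  b15=0 t=0,i=8
  .###.|.  b14=0 t=2,i=1
  .##.#|.  b13=0 t=2,i=5
  .##..|.  b12=0 t=1,i=3
  .#.##|#  b11=1 t=2,i=20
  .#.#.|#  b10=1 t=1,i=15
  .#..#|.  b9=0 t=0,i=5
  .#...|.  b8=0 t=0,i=13
  ..###|#  b7=1 t=0,i=7
  ..##.|#  b6=1 t=1,i=2
  ..#.#|#  b5=1 t=1,i=14
  ..#..|#  b4=1 t=0,i=16
  ...##|#  b3=1 t=1,i=1
  ...#.|.  b2=0 t=0,i=15
  ....#|.  b1=0 t=4,i=4
  .....|#  b0=1 t=9,i=4
  bits 00101101101000110000110011111001 = 765660409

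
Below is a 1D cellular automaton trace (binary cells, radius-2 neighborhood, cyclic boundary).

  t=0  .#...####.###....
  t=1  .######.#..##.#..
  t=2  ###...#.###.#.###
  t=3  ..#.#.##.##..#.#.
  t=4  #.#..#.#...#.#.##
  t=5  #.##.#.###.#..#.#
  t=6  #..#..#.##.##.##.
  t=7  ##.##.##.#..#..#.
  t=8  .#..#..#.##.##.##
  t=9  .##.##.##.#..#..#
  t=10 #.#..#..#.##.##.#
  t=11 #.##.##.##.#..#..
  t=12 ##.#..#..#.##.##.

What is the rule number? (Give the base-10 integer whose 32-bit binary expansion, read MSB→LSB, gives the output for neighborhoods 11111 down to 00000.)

  ##### -> .   bit 31 = 0  t=1,i=3
  ####. -> .   bit 30 = 0  t=0,i=7
  ###.# -> #   bit 29 = 1  t=0,i=8
  ###.. -> #   bit 28 = 1  t=0,i=12
  ##.## -> .   bit 27 = 0  t=0,i=9
  ##.#. -> .   bit 26 = 0  t=1,i=7
  ##..# -> #   bit 25 = 1  t=3,i=11
  ##... -> .   bit 24 = 0  t=0,i=13
  #.### -> .   bit 23 = 0  t=0,i=10
  #.##. -> .   bit 22 = 0  t=3,i=6
  #.#.# -> .   bit 21 = 0  t=2,i=12
  #.#.. -> #   bit 20 = 1  t=1,i=8
  #..## -> #   bit 19 = 1  t=1,i=10
  #..#. -> .   bit 18 = 0  t=3,i=12
  #...# -> #   bit 17 = 1  t=0,i=3
  #.... -> #   bit 16 = 1  t=0,i=14
  .#### -> #   bit 15 = 1  t=0,i=6
  .###. -> #   bit 14 = 1  t=0,i=11
  .##.# -> #   bit 13 = 1  t=1,i=12
  .##.. -> .   bit 12 = 0  t=3,i=10
  .#.## -> #   bit 11 = 1  t=2,i=7
  .#.#. -> .   bit 10 = 0  t=3,i=3
  .#..# -> #   bit 9 = 1  t=1,i=9
  .#... -> #   bit 8 = 1  t=0,i=2
  ..### -> #   bit 7 = 1  t=0,i=5
  ..##. -> .   bit 6 = 0  t=1,i=11
  ..#.# -> #   bit 5 = 1  t=2,i=6
  ..#.. -> #   bit 4 = 1  t=0,i=1
  ...## -> #   bit 3 = 1  t=0,i=4
  ...#. -> .   bit 2 = 0  t=0,i=0
  ....# -> .   bit 1 = 0  t=0,i=16
  ..... -> .   bit 0 = 0  t=0,i=15
  bits 00110010000110111110101110111000 = 840690616

840690616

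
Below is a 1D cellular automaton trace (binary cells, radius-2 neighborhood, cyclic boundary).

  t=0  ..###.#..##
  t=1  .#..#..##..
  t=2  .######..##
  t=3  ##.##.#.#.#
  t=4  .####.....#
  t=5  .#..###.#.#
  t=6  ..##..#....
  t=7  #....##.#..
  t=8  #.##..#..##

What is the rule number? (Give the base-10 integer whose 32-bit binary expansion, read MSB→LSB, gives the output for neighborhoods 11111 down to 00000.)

3117359666

  [31] ##### => #  t=2,i=3
  [30] ####. => .  t=2,i=5
  [29] ###.# => #  t=0,i=4
  [28] ###.. => #  t=2,i=6
  [27] ##.## => #  t=2,i=0
  [26] ##.#. => .  t=0,i=5
  [25] ##..# => .  t=0,i=0
  [24] ##... => #  t=1,i=9
  [23] #.### => #  t=2,i=1
  [22] #.##. => #  t=3,i=3
  [21] #.#.# => .  t=3,i=6
  [20] #.#.. => .  t=0,i=6
  [19] #..## => #  t=0,i=1
  [18] #..#. => #  t=1,i=3
  [17] #...# => #  t=1,i=10
  [16] #.... => #  t=4,i=6
  [15] .#### => .  t=2,i=2
  [14] .###. => .  t=0,i=3
  [13] .##.# => #  t=2,i=10
  [12] .##.. => .  t=0,i=10
  [11] .#.## => .  t=3,i=9
  [10] .#.#. => .  t=3,i=7
  [9] .#..# => #  t=0,i=7
  [8] .#... => .  t=6,i=7
  [7] ..### => .  t=0,i=2
  [6] ..##. => .  t=0,i=9
  [5] ..#.# => #  t=4,i=10
  [4] ..#.. => #  t=1,i=1
  [3] ...## => .  t=6,i=1
  [2] ...#. => .  t=1,i=0
  [1] ....# => #  t=4,i=8
  [0] ..... => .  t=4,i=7
  bits 10111001110011110010001000110010 = 3117359666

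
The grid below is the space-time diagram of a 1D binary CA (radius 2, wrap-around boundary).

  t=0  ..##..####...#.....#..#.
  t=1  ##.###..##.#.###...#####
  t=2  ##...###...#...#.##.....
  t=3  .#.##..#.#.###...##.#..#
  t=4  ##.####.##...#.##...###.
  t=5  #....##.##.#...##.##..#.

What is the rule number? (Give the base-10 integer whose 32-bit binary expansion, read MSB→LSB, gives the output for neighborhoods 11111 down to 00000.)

1920931608

  #####|.  b31=0 t=1,i=21
  ####.|#  b30=1 t=0,i=8
  ###.#|#  b29=1 t=1,i=1
  ###..|#  b28=1 t=0,i=9
  ##.##|.  b27=0 t=1,i=2
  ##.#.|.  b26=0 t=1,i=10
  ##..#|#  b25=1 t=0,i=4
  ##...|.  b24=0 t=0,i=10
  #.###|.  b23=0 t=1,i=3
  #.##.|#  b22=1 t=2,i=17
  #.#.#|#  b21=1 t=1,i=11
  #.#..|#  b20=1 t=3,i=20
  #..##|#  b19=1 t=0,i=5
  #..#.|#  b18=1 t=0,i=21
  #...#|#  b17=1 t=0,i=0
  #....|#  b16=1 t=0,i=15
  .####|.  b15=0 t=0,i=7
  .###.|.  b14=0 t=1,i=4
  .##.#|.  b13=0 t=1,i=9
  .##..|#  b12=1 t=0,i=3
  .#.##|.  b11=0 t=1,i=12
  .#.#.|#  b10=1 t=3,i=0
  .#..#|#  b9=1 t=0,i=20
  .#...|#  b8=1 t=0,i=14
  ..###|.  b7=0 t=0,i=6
  ..##.|.  b6=0 t=0,i=2
  ..#.#|.  b5=0 t=2,i=15
  ..#..|#  b4=1 t=0,i=13
  ...##|#  b3=1 t=0,i=1
  ...#.|.  b2=0 t=0,i=12
  ....#|.  b1=0 t=0,i=17
  .....|.  b0=0 t=0,i=16
  bits 01110010011111110001011100011000 = 1920931608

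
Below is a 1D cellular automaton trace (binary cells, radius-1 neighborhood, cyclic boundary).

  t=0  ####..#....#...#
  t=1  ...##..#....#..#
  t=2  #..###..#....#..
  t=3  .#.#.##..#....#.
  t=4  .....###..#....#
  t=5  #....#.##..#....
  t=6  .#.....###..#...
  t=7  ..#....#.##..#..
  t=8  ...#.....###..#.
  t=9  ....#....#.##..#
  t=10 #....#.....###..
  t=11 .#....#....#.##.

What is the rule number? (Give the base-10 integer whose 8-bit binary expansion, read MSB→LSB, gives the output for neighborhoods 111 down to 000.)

  nb ###: next=.  (t=0,i=0, bit7=0)
  nb ##.: next=#  (t=0,i=3, bit6=1)
  nb #.#: next=.  (t=3,i=2, bit5=0)
  nb #..: next=#  (t=0,i=4, bit4=1)
  nb .##: next=#  (t=0,i=15, bit3=1)
  nb .#.: next=.  (t=0,i=6, bit2=0)
  nb ..#: next=.  (t=0,i=5, bit1=0)
  nb ...: next=.  (t=0,i=8, bit0=0)
  bits 01011000 = 88

88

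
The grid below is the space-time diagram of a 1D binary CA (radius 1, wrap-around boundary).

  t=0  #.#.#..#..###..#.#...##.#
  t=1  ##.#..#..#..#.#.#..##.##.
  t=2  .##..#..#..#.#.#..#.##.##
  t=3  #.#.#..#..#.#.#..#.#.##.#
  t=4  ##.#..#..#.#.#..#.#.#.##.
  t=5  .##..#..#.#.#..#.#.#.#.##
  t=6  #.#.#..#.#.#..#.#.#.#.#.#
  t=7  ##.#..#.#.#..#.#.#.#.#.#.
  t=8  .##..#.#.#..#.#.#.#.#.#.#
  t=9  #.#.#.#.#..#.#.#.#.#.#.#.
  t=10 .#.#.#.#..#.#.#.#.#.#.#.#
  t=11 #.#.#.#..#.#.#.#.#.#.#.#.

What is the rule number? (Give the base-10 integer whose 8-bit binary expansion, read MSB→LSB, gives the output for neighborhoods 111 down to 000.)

  nb ###: next=.  (t=0,i=11, bit7=0)
  nb ##.: next=#  (t=0,i=0, bit6=1)
  nb #.#: next=#  (t=0,i=1, bit5=1)
  nb #..: next=.  (t=0,i=5, bit4=0)
  nb .##: next=.  (t=0,i=10, bit3=0)
  nb .#.: next=.  (t=0,i=2, bit2=0)
  nb ..#: next=#  (t=0,i=6, bit1=1)
  nb ...: next=#  (t=0,i=19, bit0=1)
  bits 01100011 = 99

99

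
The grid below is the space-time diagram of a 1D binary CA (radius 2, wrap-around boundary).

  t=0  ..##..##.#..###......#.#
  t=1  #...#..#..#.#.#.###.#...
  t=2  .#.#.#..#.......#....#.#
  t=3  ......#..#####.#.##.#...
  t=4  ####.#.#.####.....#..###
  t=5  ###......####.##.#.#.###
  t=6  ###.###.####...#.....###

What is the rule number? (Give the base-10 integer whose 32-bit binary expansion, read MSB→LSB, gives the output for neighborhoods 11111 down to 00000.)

3531711373

  [31] ##### => #  t=3,i=11
  [30] ####. => #  t=3,i=12
  [29] ###.# => .  t=1,i=18
  [28] ###.. => #  t=0,i=14
  [27] ##.## => .  t=5,i=13
  [26] ##.#. => .  t=0,i=8
  [25] ##..# => #  t=0,i=4
  [24] ##... => .  t=0,i=15
  [23] #.### => #  t=1,i=16
  [22] #.##. => .  t=3,i=17
  [21] #.#.# => .  t=1,i=12
  [20] #.#.. => .  t=0,i=9
  [19] #..## => .  t=0,i=1
  [18] #..#. => .  t=1,i=6
  [17] #...# => .  t=1,i=2
  [16] #.... => #  t=0,i=16
  [15] .#### => #  t=3,i=10
  [14] .###. => .  t=0,i=13
  [13] .##.# => #  t=0,i=7
  [12] .##.. => .  t=0,i=3
  [11] .#.## => .  t=1,i=15
  [10] .#.#. => .  t=0,i=22
  [9] .#..# => #  t=0,i=0
  [8] .#... => #  t=1,i=1
  [7] ..### => #  t=0,i=12
  [6] ..##. => .  t=0,i=2
  [5] ..#.# => .  t=0,i=21
  [4] ..#.. => .  t=1,i=0
  [3] ...## => #  t=5,i=8
  [2] ...#. => #  t=0,i=20
  [1] ....# => .  t=0,i=19
  [0] ..... => #  t=0,i=17
  bits 11010010100000011010001110001101 = 3531711373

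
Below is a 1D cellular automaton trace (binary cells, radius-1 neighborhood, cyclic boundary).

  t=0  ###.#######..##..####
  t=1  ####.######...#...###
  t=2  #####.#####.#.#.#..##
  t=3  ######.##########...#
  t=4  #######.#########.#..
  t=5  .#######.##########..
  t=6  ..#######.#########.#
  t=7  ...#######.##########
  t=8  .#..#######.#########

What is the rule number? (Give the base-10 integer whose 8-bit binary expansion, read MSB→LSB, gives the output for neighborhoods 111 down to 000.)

229

  [7] ### => #  t=0,i=0
  [6] ##. => #  t=0,i=2
  [5] #.# => #  t=0,i=3
  [4] #.. => .  t=0,i=11
  [3] .## => .  t=0,i=4
  [2] .#. => #  t=1,i=14
  [1] ..# => .  t=0,i=12
  [0] ... => #  t=1,i=12
  bits 11100101 = 229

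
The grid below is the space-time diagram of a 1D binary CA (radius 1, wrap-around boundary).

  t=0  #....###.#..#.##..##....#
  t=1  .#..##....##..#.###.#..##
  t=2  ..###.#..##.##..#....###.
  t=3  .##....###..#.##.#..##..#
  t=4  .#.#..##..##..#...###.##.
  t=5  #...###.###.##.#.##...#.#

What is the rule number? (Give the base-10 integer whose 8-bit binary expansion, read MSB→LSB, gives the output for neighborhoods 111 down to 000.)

26

  [7] ### => .  t=0,i=6
  [6] ##. => .  t=0,i=0
  [5] #.# => .  t=0,i=8
  [4] #.. => #  t=0,i=1
  [3] .## => #  t=0,i=5
  [2] .#. => .  t=0,i=9
  [1] ..# => #  t=0,i=4
  [0] ... => .  t=0,i=2
  bits 00011010 = 26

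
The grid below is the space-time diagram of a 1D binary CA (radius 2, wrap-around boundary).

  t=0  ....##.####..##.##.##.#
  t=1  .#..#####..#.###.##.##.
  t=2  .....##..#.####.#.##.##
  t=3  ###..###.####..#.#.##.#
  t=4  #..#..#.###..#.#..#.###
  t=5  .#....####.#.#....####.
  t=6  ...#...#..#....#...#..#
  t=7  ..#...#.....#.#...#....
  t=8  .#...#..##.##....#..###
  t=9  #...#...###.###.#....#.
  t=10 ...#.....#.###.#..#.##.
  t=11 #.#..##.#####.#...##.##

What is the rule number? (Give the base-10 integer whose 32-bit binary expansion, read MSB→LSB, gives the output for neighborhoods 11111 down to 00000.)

  [31] ##### => #  t=1,i=6
  [30] ####. => .  t=0,i=9
  [29] ###.# => .  t=1,i=15
  [28] ###.. => .  t=0,i=10
  [27] ##.## => #  t=0,i=6
  [26] ##.#. => #  t=0,i=21
  [25] ##..# => #  t=0,i=11
  [24] ##... => #  t=2,i=0
  [23] #.### => #  t=0,i=7
  [22] #.##. => .  t=0,i=16
  [21] #.#.# => .  t=2,i=16
  [20] #.#.. => .  t=0,i=22
  [19] #..## => .  t=0,i=12
  [18] #..#. => .  t=1,i=0
  [17] #...# => .  t=6,i=1
  [16] #.... => #  t=0,i=1
  [15] .#### => #  t=0,i=8
  [14] .###. => #  t=1,i=14
  [13] .##.# => #  t=0,i=5
  [12] .##.. => #  t=1,i=21
  [11] .#.## => #  t=1,i=12
  [10] .#.#. => .  t=3,i=16
  [9] .#..# => .  t=1,i=2
  [8] .#... => .  t=0,i=0
  [7] ..### => .  t=1,i=4
  [6] ..##. => #  t=0,i=4
  [5] ..#.# => #  t=1,i=11
  [4] ..#.. => .  t=1,i=1
  [3] ...## => .  t=0,i=3
  [2] ...#. => #  t=6,i=2
  [1] ....# => .  t=0,i=2
  [0] ..... => #  t=2,i=2
  bits 10001111100000011111100001100101 = 2407659621

2407659621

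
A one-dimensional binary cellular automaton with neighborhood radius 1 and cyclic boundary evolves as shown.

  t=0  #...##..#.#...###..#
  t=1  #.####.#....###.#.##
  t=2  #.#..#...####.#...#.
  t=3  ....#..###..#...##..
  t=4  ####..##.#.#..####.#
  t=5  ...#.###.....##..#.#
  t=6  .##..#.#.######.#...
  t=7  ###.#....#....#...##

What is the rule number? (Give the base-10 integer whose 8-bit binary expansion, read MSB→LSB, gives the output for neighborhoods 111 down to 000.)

75

  nb ###: next=.  (t=0,i=15, bit7=0)
  nb ##.: next=#  (t=0,i=0, bit6=1)
  nb #.#: next=.  (t=0,i=9, bit5=0)
  nb #..: next=.  (t=0,i=1, bit4=0)
  nb .##: next=#  (t=0,i=4, bit3=1)
  nb .#.: next=.  (t=0,i=8, bit2=0)
  nb ..#: next=#  (t=0,i=3, bit1=1)
  nb ...: next=#  (t=0,i=2, bit0=1)
  bits 01001011 = 75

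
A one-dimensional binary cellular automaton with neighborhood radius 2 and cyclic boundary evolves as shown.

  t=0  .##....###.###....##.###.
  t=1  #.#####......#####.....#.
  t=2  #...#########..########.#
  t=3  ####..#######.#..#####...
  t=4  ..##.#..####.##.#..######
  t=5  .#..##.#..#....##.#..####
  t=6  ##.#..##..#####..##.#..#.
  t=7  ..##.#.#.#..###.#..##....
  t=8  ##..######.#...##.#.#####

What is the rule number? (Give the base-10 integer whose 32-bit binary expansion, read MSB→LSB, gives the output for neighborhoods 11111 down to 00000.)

  nb #####: next=#  (t=1,i=4, bit31=1)
  nb ####.: next=#  (t=1,i=5, bit30=1)
  nb ###.#: next=.  (t=0,i=9, bit29=0)
  nb ###..: next=#  (t=0,i=13, bit28=1)
  nb ##.##: next=.  (t=0,i=10, bit27=0)
  nb ##.#.: next=#  (t=3,i=13, bit26=1)
  nb ##..#: next=.  (t=0,i=24, bit25=0)
  nb ##...: next=#  (t=0,i=3, bit24=1)
  nb #.###: next=.  (t=0,i=11, bit23=0)
  nb #.##.: next=.  (t=2,i=24, bit22=0)
  nb #.#.#: next=#  (t=1,i=0, bit21=1)
  nb #.#..: next=#  (t=3,i=14, bit20=1)
  nb #..##: next=#  (t=0,i=0, bit19=1)
  nb #..#.: next=.  (t=5,i=9, bit18=0)
  nb #...#: next=#  (t=2,i=2, bit17=1)
  nb #....: next=#  (t=0,i=4, bit16=1)
  nb .####: next=.  (t=1,i=3, bit15=0)
  nb .###.: next=.  (t=0,i=8, bit14=0)
  nb .##.#: next=.  (t=0,i=19, bit13=0)
  nb .##..: next=#  (t=0,i=2, bit12=1)
  nb .#.##: next=.  (t=1,i=1, bit11=0)
  nb .#.#.: next=#  (t=1,i=24, bit10=1)
  nb .#..#: next=.  (t=3,i=15, bit9=0)
  nb .#...: next=#  (t=5,i=11, bit8=1)
  nb ..###: next=.  (t=0,i=7, bit7=0)
  nb ..##.: next=.  (t=0,i=1, bit6=0)
  nb ..#.#: next=.  (t=1,i=23, bit5=0)
  nb ..#..: next=#  (t=5,i=10, bit4=1)
  nb ...##: next=#  (t=0,i=6, bit3=1)
  nb ...#.: next=#  (t=1,i=22, bit2=1)
  nb ....#: next=#  (t=0,i=5, bit1=1)
  nb .....: next=#  (t=1,i=9, bit0=1)
  bits 11010101001110110001010100011111 = 3577419039

3577419039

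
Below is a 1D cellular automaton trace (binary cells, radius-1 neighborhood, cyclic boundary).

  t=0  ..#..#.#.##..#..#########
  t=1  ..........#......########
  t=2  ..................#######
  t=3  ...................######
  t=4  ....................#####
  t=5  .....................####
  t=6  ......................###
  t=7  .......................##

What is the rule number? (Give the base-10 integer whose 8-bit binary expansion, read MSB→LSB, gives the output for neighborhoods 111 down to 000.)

192

  ### -> #   bit 7 = 1  t=0,i=17
  ##. -> #   bit 6 = 1  t=0,i=10
  #.# -> .   bit 5 = 0  t=0,i=6
  #.. -> .   bit 4 = 0  t=0,i=0
  .## -> .   bit 3 = 0  t=0,i=9
  .#. -> .   bit 2 = 0  t=0,i=2
  ..# -> .   bit 1 = 0  t=0,i=1
  ... -> .   bit 0 = 0  t=1,i=1
  bits 11000000 = 192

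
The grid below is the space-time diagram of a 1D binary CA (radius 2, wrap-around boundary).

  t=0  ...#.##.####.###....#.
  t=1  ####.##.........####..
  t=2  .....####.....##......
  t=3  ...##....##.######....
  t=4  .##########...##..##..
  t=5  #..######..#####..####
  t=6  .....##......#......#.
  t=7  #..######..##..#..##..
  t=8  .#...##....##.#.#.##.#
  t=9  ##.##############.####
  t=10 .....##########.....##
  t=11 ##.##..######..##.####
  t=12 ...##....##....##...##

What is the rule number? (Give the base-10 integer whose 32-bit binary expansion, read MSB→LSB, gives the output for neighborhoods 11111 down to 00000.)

2239182446

  ##### -> #   bit 31 = 1  t=3,i=14
  ####. -> .   bit 30 = 0  t=0,i=10
  ###.# -> .   bit 29 = 0  t=0,i=11
  ###.. -> .   bit 28 = 0  t=0,i=15
  ##.## -> .   bit 27 = 0  t=0,i=7
  ##.#. -> #   bit 26 = 1  t=8,i=13
  ##..# -> .   bit 25 = 0  t=1,i=20
  ##... -> #   bit 24 = 1  t=0,i=16
  #.### -> .   bit 23 = 0  t=0,i=8
  #.##. -> #   bit 22 = 1  t=0,i=5
  #.#.# -> #   bit 21 = 1  t=8,i=14
  #.#.. -> #   bit 20 = 1  t=8,i=1
  #..## -> .   bit 19 = 0  t=1,i=21
  #..#. -> #   bit 18 = 1  t=7,i=14
  #...# -> #   bit 17 = 1  t=4,i=12
  #.... -> #   bit 16 = 1  t=0,i=0
  .#### -> .   bit 15 = 0  t=0,i=9
  .###. -> .   bit 14 = 0  t=0,i=14
  .##.# -> #   bit 13 = 1  t=0,i=6
  .##.. -> #   bit 12 = 1  t=1,i=6
  .#.## -> .   bit 11 = 0  t=0,i=4
  .#.#. -> #   bit 10 = 1  t=8,i=0
  .#..# -> #   bit 9 = 1  t=7,i=1
  .#... -> .   bit 8 = 0  t=0,i=21
  ..### -> .   bit 7 = 0  t=1,i=0
  ..##. -> #   bit 6 = 1  t=2,i=14
  ..#.# -> #   bit 5 = 1  t=0,i=3
  ..#.. -> .   bit 4 = 0  t=0,i=20
  ...## -> #   bit 3 = 1  t=1,i=15
  ...#. -> #   bit 2 = 1  t=0,i=2
  ....# -> #   bit 1 = 1  t=0,i=1
  ..... -> .   bit 0 = 0  t=1,i=9
  bits 10000101011101110011011001101110 = 2239182446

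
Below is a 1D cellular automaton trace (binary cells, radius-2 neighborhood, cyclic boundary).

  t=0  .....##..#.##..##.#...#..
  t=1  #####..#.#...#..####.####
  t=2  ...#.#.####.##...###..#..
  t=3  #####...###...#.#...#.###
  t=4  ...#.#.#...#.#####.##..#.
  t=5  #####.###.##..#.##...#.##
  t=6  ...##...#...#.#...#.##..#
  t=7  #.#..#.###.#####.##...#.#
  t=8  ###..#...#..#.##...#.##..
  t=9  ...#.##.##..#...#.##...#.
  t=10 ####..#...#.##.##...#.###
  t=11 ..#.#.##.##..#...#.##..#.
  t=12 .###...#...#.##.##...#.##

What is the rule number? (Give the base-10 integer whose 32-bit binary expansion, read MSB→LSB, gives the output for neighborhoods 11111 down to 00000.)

1729209663

  #####|.  b31=0 t=1,i=0
  ####.|#  b30=1 t=1,i=3
  ###.#|#  b29=1 t=1,i=19
  ###..|.  b28=0 t=1,i=4
  ##.##|.  b27=0 t=1,i=20
  ##.#.|#  b26=1 t=0,i=17
  ##..#|#  b25=1 t=0,i=7
  ##...|#  b24=1 t=2,i=14
  #.###|.  b23=0 t=1,i=21
  #.##.|.  b22=0 t=0,i=11
  #.#.#|.  b21=0 t=2,i=5
  #.#..|#  b20=1 t=0,i=18
  #..##|.  b19=0 t=0,i=14
  #..#.|.  b18=0 t=0,i=8
  #...#|.  b17=0 t=0,i=20
  #....|#  b16=1 t=0,i=24
  .####|#  b15=1 t=1,i=17
  .###.|.  b14=0 t=2,i=18
  .##.#|#  b13=1 t=0,i=16
  .##..|.  b12=0 t=0,i=6
  .#.##|.  b11=0 t=0,i=10
  .#.#.|#  b10=1 t=1,i=8
  .#..#|.  b9=0 t=1,i=14
  .#...|#  b8=1 t=0,i=19
  ..###|.  b7=0 t=1,i=16
  ..##.|.  b6=0 t=0,i=5
  ..#.#|#  b5=1 t=0,i=9
  ..#..|#  b4=1 t=0,i=22
  ...##|#  b3=1 t=0,i=4
  ...#.|#  b2=1 t=0,i=21
  ....#|#  b1=1 t=0,i=3
  .....|#  b0=1 t=0,i=0
  bits 01100111000100011010010100111111 = 1729209663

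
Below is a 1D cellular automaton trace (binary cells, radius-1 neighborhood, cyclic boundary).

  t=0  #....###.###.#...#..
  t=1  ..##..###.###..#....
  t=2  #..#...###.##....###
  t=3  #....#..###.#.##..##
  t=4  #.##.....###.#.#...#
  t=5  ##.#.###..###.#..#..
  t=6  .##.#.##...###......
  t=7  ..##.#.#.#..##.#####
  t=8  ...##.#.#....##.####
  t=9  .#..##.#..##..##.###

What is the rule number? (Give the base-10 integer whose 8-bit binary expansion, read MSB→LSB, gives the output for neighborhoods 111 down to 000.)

225

  [7] ### => #  t=0,i=6
  [6] ##. => #  t=0,i=7
  [5] #.# => #  t=0,i=8
  [4] #.. => .  t=0,i=1
  [3] .## => .  t=0,i=5
  [2] .#. => .  t=0,i=0
  [1] ..# => .  t=0,i=4
  [0] ... => #  t=0,i=2
  bits 11100001 = 225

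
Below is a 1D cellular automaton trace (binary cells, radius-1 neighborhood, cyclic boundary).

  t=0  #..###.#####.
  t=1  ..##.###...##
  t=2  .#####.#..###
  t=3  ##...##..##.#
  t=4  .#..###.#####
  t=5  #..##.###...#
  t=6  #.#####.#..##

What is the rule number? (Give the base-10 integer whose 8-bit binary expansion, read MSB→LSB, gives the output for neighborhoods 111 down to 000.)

  [7] ### => .  t=0,i=4
  [6] ##. => #  t=0,i=5
  [5] #.# => #  t=0,i=6
  [4] #.. => .  t=0,i=1
  [3] .## => #  t=0,i=3
  [2] .#. => .  t=0,i=0
  [1] ..# => #  t=0,i=2
  [0] ... => .  t=1,i=9
  bits 01101010 = 106

106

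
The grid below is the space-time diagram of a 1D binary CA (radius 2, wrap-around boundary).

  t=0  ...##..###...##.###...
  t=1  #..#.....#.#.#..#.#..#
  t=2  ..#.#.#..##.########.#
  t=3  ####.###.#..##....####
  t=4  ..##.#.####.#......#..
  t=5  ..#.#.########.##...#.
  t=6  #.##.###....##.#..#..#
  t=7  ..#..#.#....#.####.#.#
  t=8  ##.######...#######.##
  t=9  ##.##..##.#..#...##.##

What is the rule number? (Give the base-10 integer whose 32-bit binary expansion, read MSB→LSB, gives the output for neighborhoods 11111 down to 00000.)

1960218465

  nb #####: next=.  (t=2,i=14, bit31=0)
  nb ####.: next=#  (t=2,i=18, bit30=1)
  nb ###.#: next=#  (t=2,i=19, bit29=1)
  nb ###..: next=#  (t=0,i=9, bit28=1)
  nb ##.##: next=.  (t=0,i=15, bit27=0)
  nb ##.#.: next=#  (t=2,i=20, bit26=1)
  nb ##..#: next=.  (t=0,i=5, bit25=0)
  nb ##...: next=.  (t=0,i=10, bit24=0)
  nb #.###: next=#  (t=0,i=16, bit23=1)
  nb #.##.: next=#  (t=5,i=15, bit22=1)
  nb #.#.#: next=.  (t=1,i=11, bit21=0)
  nb #.#..: next=#  (t=1,i=13, bit20=1)
  nb #..##: next=.  (t=0,i=6, bit19=0)
  nb #..#.: next=#  (t=1,i=2, bit18=1)
  nb #...#: next=#  (t=0,i=11, bit17=1)
  nb #....: next=.  (t=0,i=20, bit16=0)
  nb .####: next=#  (t=2,i=13, bit15=1)
  nb .###.: next=.  (t=0,i=8, bit14=0)
  nb .##.#: next=.  (t=0,i=14, bit13=0)
  nb .##..: next=.  (t=0,i=4, bit12=0)
  nb .#.##: next=#  (t=4,i=6, bit11=1)
  nb .#.#.: next=#  (t=1,i=10, bit10=1)
  nb .#..#: next=#  (t=1,i=14, bit9=1)
  nb .#...: next=#  (t=1,i=4, bit8=1)
  nb ..###: next=.  (t=0,i=7, bit7=0)
  nb ..##.: next=#  (t=0,i=3, bit6=1)
  nb ..#.#: next=#  (t=1,i=9, bit5=1)
  nb ..#..: next=.  (t=1,i=3, bit4=0)
  nb ...##: next=.  (t=0,i=2, bit3=0)
  nb ...#.: next=.  (t=1,i=8, bit2=0)
  nb ....#: next=.  (t=0,i=1, bit1=0)
  nb .....: next=#  (t=0,i=0, bit0=1)
  bits 01110100110101101000111101100001 = 1960218465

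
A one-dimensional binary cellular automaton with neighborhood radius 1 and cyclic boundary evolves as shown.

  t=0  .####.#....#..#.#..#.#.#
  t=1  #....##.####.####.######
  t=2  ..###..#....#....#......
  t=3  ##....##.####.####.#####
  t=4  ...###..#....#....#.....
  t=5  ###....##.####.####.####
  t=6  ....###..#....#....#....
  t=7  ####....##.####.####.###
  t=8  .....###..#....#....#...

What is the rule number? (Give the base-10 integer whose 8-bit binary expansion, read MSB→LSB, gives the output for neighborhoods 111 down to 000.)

  ###|.  b7=0 t=0,i=2
  ##.|.  b6=0 t=0,i=4
  #.#|#  b5=1 t=0,i=0
  #..|.  b4=0 t=0,i=7
  .##|.  b3=0 t=0,i=1
  .#.|#  b2=1 t=0,i=6
  ..#|#  b1=1 t=0,i=10
  ...|#  b0=1 t=0,i=8
  bits 00100111 = 39

39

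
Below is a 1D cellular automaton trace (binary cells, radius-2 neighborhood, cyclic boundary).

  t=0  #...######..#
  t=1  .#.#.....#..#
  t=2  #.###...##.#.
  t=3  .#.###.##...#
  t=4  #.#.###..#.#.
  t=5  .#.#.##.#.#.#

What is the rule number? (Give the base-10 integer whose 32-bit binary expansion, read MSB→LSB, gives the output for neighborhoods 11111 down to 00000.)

  [31] ##### => .  t=0,i=6
  [30] ####. => .  t=0,i=8
  [29] ###.# => #  t=3,i=5
  [28] ###.. => #  t=0,i=9
  [27] ##.## => #  t=3,i=6
  [26] ##.#. => .  t=2,i=10
  [25] ##..# => .  t=0,i=10
  [24] ##... => #  t=0,i=1
  [23] #.### => .  t=2,i=2
  [22] #.##. => .  t=3,i=7
  [21] #.#.# => .  t=1,i=1
  [20] #.#.. => #  t=1,i=3
  [19] #..## => .  t=0,i=11
  [18] #..#. => #  t=1,i=11
  [17] #...# => .  t=0,i=2
  [16] #.... => .  t=1,i=5
  [15] .#### => .  t=0,i=5
  [14] .###. => #  t=2,i=3
  [13] .##.# => .  t=2,i=9
  [12] .##.. => .  t=0,i=0
  [11] .#.## => #  t=2,i=1
  [10] .#.#. => #  t=1,i=0
  [9] .#..# => .  t=1,i=10
  [8] .#... => #  t=1,i=4
  [7] ..### => .  t=0,i=4
  [6] ..##. => #  t=0,i=12
  [5] ..#.# => .  t=1,i=12
  [4] ..#.. => #  t=1,i=9
  [3] ...## => #  t=0,i=3
  [2] ...#. => #  t=1,i=8
  [1] ....# => .  t=1,i=7
  [0] ..... => .  t=1,i=6
  bits 00111001000101000100110101011100 = 957631836

957631836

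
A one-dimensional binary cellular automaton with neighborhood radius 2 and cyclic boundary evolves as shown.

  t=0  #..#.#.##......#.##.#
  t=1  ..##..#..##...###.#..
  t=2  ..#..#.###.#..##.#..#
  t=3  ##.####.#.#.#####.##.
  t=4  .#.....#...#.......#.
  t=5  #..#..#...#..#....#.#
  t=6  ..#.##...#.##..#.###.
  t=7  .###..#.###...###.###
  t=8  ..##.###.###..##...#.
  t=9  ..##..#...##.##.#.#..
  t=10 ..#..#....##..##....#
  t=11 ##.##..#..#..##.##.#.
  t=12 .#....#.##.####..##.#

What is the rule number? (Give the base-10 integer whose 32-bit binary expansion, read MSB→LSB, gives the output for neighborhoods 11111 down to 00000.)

353200868

  nb #####: next=.  (t=3,i=14, bit31=0)
  nb ####.: next=.  (t=3,i=5, bit30=0)
  nb ###.#: next=.  (t=1,i=16, bit29=0)
  nb ###..: next=#  (t=6,i=19, bit28=1)
  nb ##.##: next=.  (t=0,i=19, bit27=0)
  nb ##.#.: next=#  (t=1,i=17, bit26=1)
  nb ##..#: next=.  (t=0,i=1, bit25=0)
  nb ##...: next=#  (t=0,i=9, bit24=1)
  nb #.###: next=.  (t=2,i=7, bit23=0)
  nb #.##.: next=.  (t=0,i=7, bit22=0)
  nb #.#.#: next=.  (t=0,i=5, bit21=0)
  nb #.#..: next=.  (t=1,i=18, bit20=0)
  nb #..##: next=#  (t=1,i=8, bit19=1)
  nb #..#.: next=#  (t=0,i=2, bit18=1)
  nb #...#: next=.  (t=1,i=12, bit17=0)
  nb #....: next=#  (t=0,i=10, bit16=1)
  nb .####: next=.  (t=3,i=4, bit15=0)
  nb .###.: next=#  (t=1,i=15, bit14=1)
  nb .##.#: next=#  (t=0,i=18, bit13=1)
  nb .##..: next=.  (t=0,i=0, bit12=0)
  nb .#.##: next=#  (t=0,i=6, bit11=1)
  nb .#.#.: next=.  (t=0,i=4, bit10=0)
  nb .#..#: next=#  (t=1,i=7, bit9=1)
  nb .#...: next=.  (t=1,i=19, bit8=0)
  nb ..###: next=#  (t=1,i=14, bit7=1)
  nb ..##.: next=#  (t=1,i=2, bit6=1)
  nb ..#.#: next=#  (t=0,i=3, bit5=1)
  nb ..#..: next=.  (t=1,i=6, bit4=0)
  nb ...##: next=.  (t=1,i=1, bit3=0)
  nb ...#.: next=#  (t=0,i=14, bit2=1)
  nb ....#: next=.  (t=0,i=13, bit1=0)
  nb .....: next=.  (t=0,i=11, bit0=0)
  bits 00010101000011010110101011100100 = 353200868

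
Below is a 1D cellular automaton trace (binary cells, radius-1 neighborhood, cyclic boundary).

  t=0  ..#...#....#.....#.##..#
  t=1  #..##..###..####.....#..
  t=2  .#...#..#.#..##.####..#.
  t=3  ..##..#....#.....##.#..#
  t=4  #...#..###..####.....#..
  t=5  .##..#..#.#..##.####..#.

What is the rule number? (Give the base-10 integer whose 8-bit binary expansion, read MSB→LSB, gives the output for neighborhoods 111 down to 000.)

145

  ### -> #   bit 7 = 1  t=1,i=8
  ##. -> .   bit 6 = 0  t=0,i=20
  #.# -> .   bit 5 = 0  t=0,i=18
  #.. -> #   bit 4 = 1  t=0,i=0
  .## -> .   bit 3 = 0  t=0,i=19
  .#. -> .   bit 2 = 0  t=0,i=2
  ..# -> .   bit 1 = 0  t=0,i=1
  ... -> #   bit 0 = 1  t=0,i=4
  bits 10010001 = 145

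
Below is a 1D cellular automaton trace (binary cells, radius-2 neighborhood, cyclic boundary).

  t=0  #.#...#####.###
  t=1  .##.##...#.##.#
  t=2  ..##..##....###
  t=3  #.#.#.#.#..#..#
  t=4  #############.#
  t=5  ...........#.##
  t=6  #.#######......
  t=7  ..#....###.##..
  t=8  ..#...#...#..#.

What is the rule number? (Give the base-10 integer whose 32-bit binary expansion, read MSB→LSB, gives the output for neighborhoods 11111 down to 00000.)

1605772889

  nb #####: next=.  (t=0,i=8, bit31=0)
  nb ####.: next=#  (t=0,i=9, bit30=1)
  nb ###.#: next=.  (t=0,i=0, bit29=0)
  nb ###..: next=#  (t=2,i=14, bit28=1)
  nb ##.##: next=#  (t=0,i=11, bit27=1)
  nb ##.#.: next=#  (t=0,i=1, bit26=1)
  nb ##..#: next=#  (t=2,i=0, bit25=1)
  nb ##...: next=#  (t=1,i=6, bit24=1)
  nb #.###: next=#  (t=0,i=12, bit23=1)
  nb #.##.: next=.  (t=1,i=1, bit22=0)
  nb #.#.#: next=#  (t=1,i=14, bit21=1)
  nb #.#..: next=#  (t=0,i=2, bit20=1)
  nb #..##: next=.  (t=2,i=1, bit19=0)
  nb #..#.: next=#  (t=3,i=10, bit18=1)
  nb #...#: next=#  (t=0,i=4, bit17=1)
  nb #....: next=.  (t=2,i=9, bit16=0)
  nb .####: next=.  (t=0,i=7, bit15=0)
  nb .###.: next=.  (t=2,i=13, bit14=0)
  nb .##.#: next=#  (t=1,i=2, bit13=1)
  nb .##..: next=.  (t=1,i=5, bit12=0)
  nb .#.##: next=.  (t=1,i=0, bit11=0)
  nb .#.#.: next=#  (t=3,i=3, bit10=1)
  nb .#..#: next=#  (t=3,i=9, bit9=1)
  nb .#...: next=.  (t=0,i=3, bit8=0)
  nb ..###: next=.  (t=0,i=6, bit7=0)
  nb ..##.: next=#  (t=2,i=2, bit6=1)
  nb ..#.#: next=.  (t=1,i=9, bit5=0)
  nb ..#..: next=#  (t=3,i=11, bit4=1)
  nb ...##: next=#  (t=0,i=5, bit3=1)
  nb ...#.: next=.  (t=1,i=8, bit2=0)
  nb ....#: next=.  (t=2,i=10, bit1=0)
  nb .....: next=#  (t=5,i=2, bit0=1)
  bits 01011111101101100010011001011001 = 1605772889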